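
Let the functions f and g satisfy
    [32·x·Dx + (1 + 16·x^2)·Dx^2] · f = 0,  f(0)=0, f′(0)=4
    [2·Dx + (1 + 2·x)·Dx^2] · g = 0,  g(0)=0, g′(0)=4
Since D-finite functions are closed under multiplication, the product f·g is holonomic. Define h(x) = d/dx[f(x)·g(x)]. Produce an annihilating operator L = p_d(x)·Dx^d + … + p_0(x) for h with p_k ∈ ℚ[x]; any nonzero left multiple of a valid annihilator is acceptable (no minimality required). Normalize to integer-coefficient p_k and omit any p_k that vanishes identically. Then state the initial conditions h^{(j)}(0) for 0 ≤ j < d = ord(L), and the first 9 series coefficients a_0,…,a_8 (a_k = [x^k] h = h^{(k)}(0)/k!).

L = (2304 + 8960·x + 114688·x^2 + 552960·x^3 + 983040·x^4 + 851968·x^5 + 1048576·x^7) + (1032 + 14720·x + 111872·x^2 + 616448·x^3 + 1884160·x^4 + 3047424·x^5 + 2293760·x^6 + 1572864·x^7 + 3670016·x^8)·Dx + (72 + 2512·x + 19968·x^2 + 99072·x^3 + 393216·x^4 + 1019904·x^5 + 1572864·x^6 + 1376256·x^7 + 1572864·x^8 + 2097152·x^9)·Dx^2 + (17 + 132·x + 964·x^2 + 4864·x^3 + 18432·x^4 + 55296·x^5 + 129024·x^6 + 196608·x^7 + 196608·x^8 + 262144·x^9 + 262144·x^10)·Dx^3  (order 3).
h: a_k = 0, 32, -48, -256, 800/3, 68096/15, -77056/15, -335872/5, 2495744/35, …
ICs: h(0) = 0, h′(0) = 32, h′′(0) = -96.

f: a_k = 0, 4, 0, -64/3, 0, 1024/5, 0, -16384/7, 0, …
g: a_k = 0, 4, -4, 16/3, -8, 64/5, -64/3, 256/7, -64, …
h₀=f·g: eliminate ⇒ L₀, order ≤ 2·2.
Derive L from L₀ (diff closure).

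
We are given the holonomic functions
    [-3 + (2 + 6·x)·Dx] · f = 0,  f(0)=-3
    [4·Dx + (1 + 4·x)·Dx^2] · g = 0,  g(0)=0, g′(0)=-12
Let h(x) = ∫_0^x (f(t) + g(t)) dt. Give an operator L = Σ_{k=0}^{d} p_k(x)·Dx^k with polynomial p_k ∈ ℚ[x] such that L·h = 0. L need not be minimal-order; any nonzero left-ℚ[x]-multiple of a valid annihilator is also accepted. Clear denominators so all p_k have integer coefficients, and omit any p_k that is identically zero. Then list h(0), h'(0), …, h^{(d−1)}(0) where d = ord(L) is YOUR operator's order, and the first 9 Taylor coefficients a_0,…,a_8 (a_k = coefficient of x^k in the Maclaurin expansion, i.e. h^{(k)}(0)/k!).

f: a_k = -3, -9/2, 27/8, -81/16, 1215/128, -5103/256, 45927/1024, -216513/2048, 8444007/32768, …
g: a_k = 0, -12, 24, -64, 192, -3072/5, 2048, -49152/7, 24576, …
Weyl lclm of L_f,L_g ⇒ L₀ (ord ≤ 3).
h=∫₀ˣh₀: take L = L₀·Dx.
L = (84 + 144·x)·Dx^2 + (101 + 552·x + 720·x^2)·Dx^3 + (10 + 94·x + 288·x^2 + 288·x^3)·Dx^4  (order 4).
h: a_k = 0, -3, -33/4, 73/8, -1105/64, 25791/640, -270649/2560, 2143079/7168, -102178887/114688, …
ICs: h(0) = 0, h′(0) = -3, h′′(0) = -33/2, h′′′(0) = 219/4.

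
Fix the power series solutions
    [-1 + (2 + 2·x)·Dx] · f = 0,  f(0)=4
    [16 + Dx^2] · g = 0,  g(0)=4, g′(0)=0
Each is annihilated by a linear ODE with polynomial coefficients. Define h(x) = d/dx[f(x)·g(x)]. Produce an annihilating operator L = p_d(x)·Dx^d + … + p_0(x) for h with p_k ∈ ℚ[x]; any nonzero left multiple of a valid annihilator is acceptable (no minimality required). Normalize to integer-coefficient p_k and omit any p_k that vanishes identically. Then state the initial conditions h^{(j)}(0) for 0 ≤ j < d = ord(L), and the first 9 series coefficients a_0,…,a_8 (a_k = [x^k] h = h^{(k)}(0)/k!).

L = (4733 + 17664·x + 25216·x^2 + 16384·x^3 + 4096·x^4) + (-244 - 756·x - 768·x^2 - 256·x^3)·Dx + (268 + 1048·x + 1548·x^2 + 1024·x^3 + 256·x^4)·Dx^2  (order 2).
h: a_k = 8, -260, -189, 4465/6, 18665/48, -310129/480, -1535653/5760, 21374753/80640, 13022409/143360, …
ICs: h(0) = 8, h′(0) = -260.

f: a_k = 4, 2, -1/2, 1/4, -5/32, 7/64, -21/256, 33/512, -429/8192, …
g: a_k = 4, 0, -32, 0, 128/3, 0, -1024/45, 0, 2048/315, …
f·g: L₀ = L_f ⊗_s L_g, ord ≤ 1·2.
Derive L from L₀ (diff closure).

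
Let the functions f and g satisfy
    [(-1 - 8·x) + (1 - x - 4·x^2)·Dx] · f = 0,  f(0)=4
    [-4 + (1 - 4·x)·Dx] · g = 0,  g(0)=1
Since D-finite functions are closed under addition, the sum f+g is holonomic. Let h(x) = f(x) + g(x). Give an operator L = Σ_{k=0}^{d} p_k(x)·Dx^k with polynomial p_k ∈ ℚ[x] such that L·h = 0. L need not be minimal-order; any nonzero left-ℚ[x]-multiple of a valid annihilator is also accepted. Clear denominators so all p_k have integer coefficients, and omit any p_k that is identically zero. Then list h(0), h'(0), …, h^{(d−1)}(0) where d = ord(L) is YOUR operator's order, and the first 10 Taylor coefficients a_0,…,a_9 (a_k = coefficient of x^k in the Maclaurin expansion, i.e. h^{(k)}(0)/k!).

f: a_k = 4, 4, 20, 36, 116, 260, 724, 1764, 4660, 11716, …
g: a_k = 1, 4, 16, 64, 256, 1024, 4096, 16384, 65536, 262144, …
h₀=f+g: left-lcm gives L₀, ord ≤ 2.
L = (8 - 288·x + 384·x^2 - 512·x^3) + (22 - 8·x - 288·x^2 + 640·x^3 - 1024·x^4)·Dx + (-3 + 23·x - 56·x^2 + 32·x^3 + 128·x^4 - 256·x^5)·Dx^2  (order 2).
h: a_k = 5, 8, 36, 100, 372, 1284, 4820, 18148, 70196, 273860, …
ICs: h(0) = 5, h′(0) = 8.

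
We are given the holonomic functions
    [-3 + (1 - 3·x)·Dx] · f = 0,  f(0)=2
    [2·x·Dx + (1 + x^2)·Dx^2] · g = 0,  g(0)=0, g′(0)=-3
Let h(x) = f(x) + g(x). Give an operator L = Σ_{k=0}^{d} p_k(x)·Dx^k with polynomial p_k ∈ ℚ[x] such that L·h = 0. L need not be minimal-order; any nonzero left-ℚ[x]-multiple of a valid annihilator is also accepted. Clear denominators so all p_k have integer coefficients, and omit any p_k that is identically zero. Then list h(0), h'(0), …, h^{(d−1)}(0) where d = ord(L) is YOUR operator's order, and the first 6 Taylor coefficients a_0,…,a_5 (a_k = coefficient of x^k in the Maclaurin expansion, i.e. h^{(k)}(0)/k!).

f: a_k = 2, 6, 18, 54, 162, 486, …
g: a_k = 0, -3, 0, 1, 0, -3/5, …
L₀ := lclm(L_f,L_g); ord L₀ ≤ 1+2.
L = (-6 + 72·x + 18·x^2)·Dx + (28 - 6·x + 60·x^2 + 18·x^3)·Dx^2 + (-3 + 8·x + 8·x^3 + 3·x^4)·Dx^3  (order 3).
h: a_k = 2, 3, 18, 55, 162, 2427/5, …
ICs: h(0) = 2, h′(0) = 3, h′′(0) = 36.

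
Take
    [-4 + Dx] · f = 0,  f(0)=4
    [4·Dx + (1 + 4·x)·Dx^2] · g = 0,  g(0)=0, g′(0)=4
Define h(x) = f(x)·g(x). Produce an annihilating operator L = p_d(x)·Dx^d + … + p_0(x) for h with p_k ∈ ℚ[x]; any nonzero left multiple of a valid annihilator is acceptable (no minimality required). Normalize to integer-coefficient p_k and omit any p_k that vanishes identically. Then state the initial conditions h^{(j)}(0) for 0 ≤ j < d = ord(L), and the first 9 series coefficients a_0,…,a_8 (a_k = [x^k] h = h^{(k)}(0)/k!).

f: a_k = 4, 16, 32, 128/3, 128/3, 512/15, 1024/45, 4096/315, 2048/315, …
g: a_k = 0, 4, -8, 64/3, -64, 1024/5, -2048/3, 16384/7, -8192, …
Sym-product of L_f,L_g gives L₀ (≤ ord 2).
L = 64·x + (-4 - 32·x)·Dx + (1 + 4·x)·Dx^2  (order 2).
h: a_k = 0, 16, 32, 256/3, 0, 1536/5, -7168/9, 188416/63, -475136/45, …
ICs: h(0) = 0, h′(0) = 16.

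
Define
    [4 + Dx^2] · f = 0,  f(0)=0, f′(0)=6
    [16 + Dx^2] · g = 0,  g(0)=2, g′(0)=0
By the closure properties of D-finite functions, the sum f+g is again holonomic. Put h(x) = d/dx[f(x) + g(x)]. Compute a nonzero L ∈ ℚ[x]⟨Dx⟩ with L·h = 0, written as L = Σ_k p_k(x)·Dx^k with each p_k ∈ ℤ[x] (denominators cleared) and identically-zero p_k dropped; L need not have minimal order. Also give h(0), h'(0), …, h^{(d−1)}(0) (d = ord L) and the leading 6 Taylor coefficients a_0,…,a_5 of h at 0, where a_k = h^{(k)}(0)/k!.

f: a_k = 0, 6, 0, -4, 0, 4/5, …
g: a_k = 2, 0, -16, 0, 64/3, 0, …
f+g: L₀ = lclm(L_f,L_g), ord ≤ 2+2.
Derive L from L₀ (diff closure).
L = 64 + 20·Dx^2 + Dx^4  (order 4).
h: a_k = 6, -32, -12, 256/3, 4, -1024/15, …
ICs: h(0) = 6, h′(0) = -32, h′′(0) = -24, h′′′(0) = 512.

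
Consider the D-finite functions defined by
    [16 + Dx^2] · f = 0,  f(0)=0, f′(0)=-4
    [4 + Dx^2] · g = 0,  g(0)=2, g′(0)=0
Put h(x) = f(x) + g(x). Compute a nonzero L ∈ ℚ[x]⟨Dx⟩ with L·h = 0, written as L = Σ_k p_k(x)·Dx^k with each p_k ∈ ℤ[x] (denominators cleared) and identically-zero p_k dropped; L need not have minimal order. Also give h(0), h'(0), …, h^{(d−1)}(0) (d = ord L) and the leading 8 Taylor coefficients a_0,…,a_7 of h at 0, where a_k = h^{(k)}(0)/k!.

f: a_k = 0, -4, 0, 32/3, 0, -128/15, 0, 1024/315, …
g: a_k = 2, 0, -4, 0, 4/3, 0, -8/45, 0, …
Sum ⇒ L₀ = lclm(L_f,L_g) in ℚ(x)⟨Dx⟩.
L = 64 + 20·Dx^2 + Dx^4  (order 4).
h: a_k = 2, -4, -4, 32/3, 4/3, -128/15, -8/45, 1024/315, …
ICs: h(0) = 2, h′(0) = -4, h′′(0) = -8, h′′′(0) = 64.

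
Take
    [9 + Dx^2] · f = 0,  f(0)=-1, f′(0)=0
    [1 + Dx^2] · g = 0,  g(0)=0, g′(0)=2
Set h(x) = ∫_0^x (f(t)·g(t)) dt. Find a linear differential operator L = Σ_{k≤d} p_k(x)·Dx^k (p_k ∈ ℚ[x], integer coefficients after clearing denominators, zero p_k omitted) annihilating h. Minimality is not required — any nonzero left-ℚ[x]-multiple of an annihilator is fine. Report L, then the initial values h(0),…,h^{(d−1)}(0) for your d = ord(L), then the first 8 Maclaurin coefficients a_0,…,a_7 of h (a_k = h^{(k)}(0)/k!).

L = 64·Dx + 20·Dx^3 + Dx^5  (order 5).
h: a_k = 0, 0, -1, 0, 7/3, 0, -62/45, 0, …
ICs: h(0) = 0, h′(0) = 0, h′′(0) = -2, h′′′(0) = 0, h′′′′(0) = 56.

f: a_k = -1, 0, 9/2, 0, -27/8, 0, 81/80, 0, …
g: a_k = 0, 2, 0, -1/3, 0, 1/60, 0, -1/2520, …
Sym-product of L_f,L_g gives L₀ (≤ ord 4).
∫: right-multiply L₀ by Dx.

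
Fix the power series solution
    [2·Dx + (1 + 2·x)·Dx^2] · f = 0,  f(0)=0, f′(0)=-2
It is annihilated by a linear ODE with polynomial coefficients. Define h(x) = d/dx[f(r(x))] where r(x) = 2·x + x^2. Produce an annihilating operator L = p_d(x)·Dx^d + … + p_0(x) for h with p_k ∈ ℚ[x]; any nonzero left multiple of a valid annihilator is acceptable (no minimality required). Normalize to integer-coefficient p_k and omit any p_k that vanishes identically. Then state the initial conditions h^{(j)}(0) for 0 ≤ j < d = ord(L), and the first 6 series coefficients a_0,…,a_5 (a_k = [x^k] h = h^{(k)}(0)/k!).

f: a_k = 0, -2, 2, -8/3, 4, -32/5, …
Substitute x→r, Dx→(1/r')Dx; clear ⇒ L₀.
h₀' ⇒ L via d/dx closure of L₀.
L = (3 + 4·x + 2·x^2) + (1 + 5·x + 6·x^2 + 2·x^3)·Dx  (order 1).
h: a_k = -4, 12, -40, 136, -464, 1584, …
ICs: h(0) = -4.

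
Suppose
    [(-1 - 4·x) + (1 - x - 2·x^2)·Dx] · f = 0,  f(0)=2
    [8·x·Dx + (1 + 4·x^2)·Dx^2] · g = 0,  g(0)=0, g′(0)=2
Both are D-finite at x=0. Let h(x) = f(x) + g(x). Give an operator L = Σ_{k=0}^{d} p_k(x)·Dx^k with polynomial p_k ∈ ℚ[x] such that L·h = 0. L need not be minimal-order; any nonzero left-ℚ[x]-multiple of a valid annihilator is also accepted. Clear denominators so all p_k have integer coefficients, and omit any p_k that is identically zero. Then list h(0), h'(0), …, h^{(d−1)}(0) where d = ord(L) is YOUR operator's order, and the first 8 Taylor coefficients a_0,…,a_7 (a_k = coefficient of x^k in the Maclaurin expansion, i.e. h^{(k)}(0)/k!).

f: a_k = 2, 2, 6, 10, 22, 42, 86, 170, …
g: a_k = 0, 2, 0, -8/3, 0, 32/5, 0, -128/7, …
Sum ⇒ L₀ = lclm(L_f,L_g) in ℚ(x)⟨Dx⟩.
L = (-24 + 96·x + 864·x^2 + 1536·x^3 + 3264·x^4 + 768·x^6)·Dx + (19 + 80·x + 100·x^2 + 544·x^3 + 1424·x^4 + 2368·x^5 + 192·x^6 + 768·x^7)·Dx^2 + (-3 - 7·x - 32·x^2 + 28·x^3 - 24·x^4 + 240·x^5 + 256·x^6 + 64·x^7 + 128·x^8)·Dx^3  (order 3).
h: a_k = 2, 4, 6, 22/3, 22, 242/5, 86, 1062/7, …
ICs: h(0) = 2, h′(0) = 4, h′′(0) = 12.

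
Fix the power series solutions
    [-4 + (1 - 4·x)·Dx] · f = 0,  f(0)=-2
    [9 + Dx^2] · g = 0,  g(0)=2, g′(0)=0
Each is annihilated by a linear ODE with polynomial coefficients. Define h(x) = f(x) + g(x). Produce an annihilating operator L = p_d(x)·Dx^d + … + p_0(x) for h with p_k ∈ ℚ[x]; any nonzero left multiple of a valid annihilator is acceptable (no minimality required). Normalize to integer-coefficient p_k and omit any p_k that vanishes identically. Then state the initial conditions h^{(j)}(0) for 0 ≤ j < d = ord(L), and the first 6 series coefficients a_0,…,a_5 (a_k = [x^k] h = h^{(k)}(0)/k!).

L = (3780 - 2592·x + 5184·x^2) + (-369 + 2124·x - 3888·x^2 + 5184·x^3)·Dx + (420 - 288·x + 576·x^2)·Dx^2 + (-41 + 236·x - 432·x^2 + 576·x^3)·Dx^3  (order 3).
h: a_k = 0, -8, -41, -128, -2021/4, -2048, …
ICs: h(0) = 0, h′(0) = -8, h′′(0) = -82.

f: a_k = -2, -8, -32, -128, -512, -2048, …
g: a_k = 2, 0, -9, 0, 27/4, 0, …
L₀ := lclm(L_f,L_g); ord L₀ ≤ 1+2.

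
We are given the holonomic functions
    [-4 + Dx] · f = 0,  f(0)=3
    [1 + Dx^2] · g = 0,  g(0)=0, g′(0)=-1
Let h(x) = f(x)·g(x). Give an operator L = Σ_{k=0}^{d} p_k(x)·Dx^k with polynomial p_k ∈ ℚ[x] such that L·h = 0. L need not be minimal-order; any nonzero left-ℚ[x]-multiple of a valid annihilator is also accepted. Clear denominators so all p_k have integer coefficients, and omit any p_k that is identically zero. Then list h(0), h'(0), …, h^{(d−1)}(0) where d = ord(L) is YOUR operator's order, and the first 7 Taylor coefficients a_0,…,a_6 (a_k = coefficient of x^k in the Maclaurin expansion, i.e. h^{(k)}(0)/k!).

L = 17 - 8·Dx + Dx^2  (order 2).
h: a_k = 0, -3, -12, -47/2, -30, -1121/40, -611/30, …
ICs: h(0) = 0, h′(0) = -3.

f: a_k = 3, 12, 24, 32, 32, 128/5, 256/15, …
g: a_k = 0, -1, 0, 1/6, 0, -1/120, 0, …
Sym-product of L_f,L_g gives L₀ (≤ ord 2).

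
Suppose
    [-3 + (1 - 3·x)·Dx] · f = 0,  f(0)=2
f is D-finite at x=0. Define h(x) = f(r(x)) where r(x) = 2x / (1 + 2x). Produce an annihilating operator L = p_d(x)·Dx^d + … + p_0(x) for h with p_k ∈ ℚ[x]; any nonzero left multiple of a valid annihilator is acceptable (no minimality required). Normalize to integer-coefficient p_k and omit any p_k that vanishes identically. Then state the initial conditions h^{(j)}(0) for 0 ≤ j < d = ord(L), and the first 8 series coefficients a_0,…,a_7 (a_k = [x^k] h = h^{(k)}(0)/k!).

f: a_k = 2, 6, 18, 54, 162, 486, 1458, 4374, …
Substitute x→r, Dx→(1/r')Dx; clear ⇒ L₀.
L = 6 + (-1 + 2·x + 8·x^2)·Dx  (order 1).
h: a_k = 2, 12, 48, 192, 768, 3072, 12288, 49152, …
ICs: h(0) = 2.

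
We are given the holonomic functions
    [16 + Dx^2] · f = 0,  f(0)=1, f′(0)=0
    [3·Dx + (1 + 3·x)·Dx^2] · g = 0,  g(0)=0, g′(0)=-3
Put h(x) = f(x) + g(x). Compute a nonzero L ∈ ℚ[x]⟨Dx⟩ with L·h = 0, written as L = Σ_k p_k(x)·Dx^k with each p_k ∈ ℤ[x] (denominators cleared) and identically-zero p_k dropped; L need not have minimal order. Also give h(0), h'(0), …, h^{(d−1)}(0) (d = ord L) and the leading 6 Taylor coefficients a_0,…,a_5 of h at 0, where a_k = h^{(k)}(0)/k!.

L = (1680 + 2304·x + 3456·x^2)·Dx + (272 + 1584·x + 3456·x^2 + 3456·x^3)·Dx^2 + (105 + 144·x + 216·x^2)·Dx^3 + (17 + 99·x + 216·x^2 + 216·x^3)·Dx^4  (order 4).
h: a_k = 1, -3, -7/2, -9, 371/12, -243/5, …
ICs: h(0) = 1, h′(0) = -3, h′′(0) = -7, h′′′(0) = -54.

f: a_k = 1, 0, -8, 0, 32/3, 0, …
g: a_k = 0, -3, 9/2, -9, 81/4, -243/5, …
L₀ := lclm(L_f,L_g); ord L₀ ≤ 2+2.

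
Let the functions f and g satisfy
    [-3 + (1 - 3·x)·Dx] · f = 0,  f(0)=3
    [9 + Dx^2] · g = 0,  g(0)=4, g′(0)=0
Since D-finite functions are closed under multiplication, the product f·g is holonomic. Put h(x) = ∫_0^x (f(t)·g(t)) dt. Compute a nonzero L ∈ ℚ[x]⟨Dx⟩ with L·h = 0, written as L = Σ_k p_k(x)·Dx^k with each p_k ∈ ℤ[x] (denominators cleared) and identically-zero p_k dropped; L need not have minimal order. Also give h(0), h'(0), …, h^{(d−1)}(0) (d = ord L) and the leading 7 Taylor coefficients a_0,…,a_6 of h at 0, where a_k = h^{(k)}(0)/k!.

L = (-9 + 27·x)·Dx + 6·Dx^2 + (-1 + 3·x)·Dx^3  (order 3).
h: a_k = 0, 12, 18, 18, 81/2, 1053/10, 1053/4, …
ICs: h(0) = 0, h′(0) = 12, h′′(0) = 36.

f: a_k = 3, 9, 27, 81, 243, 729, 2187, …
g: a_k = 4, 0, -18, 0, 27/2, 0, -81/20, …
f·g: L₀ = L_f ⊗_s L_g, ord ≤ 1·2.
Integrate: L := L₀·Dx.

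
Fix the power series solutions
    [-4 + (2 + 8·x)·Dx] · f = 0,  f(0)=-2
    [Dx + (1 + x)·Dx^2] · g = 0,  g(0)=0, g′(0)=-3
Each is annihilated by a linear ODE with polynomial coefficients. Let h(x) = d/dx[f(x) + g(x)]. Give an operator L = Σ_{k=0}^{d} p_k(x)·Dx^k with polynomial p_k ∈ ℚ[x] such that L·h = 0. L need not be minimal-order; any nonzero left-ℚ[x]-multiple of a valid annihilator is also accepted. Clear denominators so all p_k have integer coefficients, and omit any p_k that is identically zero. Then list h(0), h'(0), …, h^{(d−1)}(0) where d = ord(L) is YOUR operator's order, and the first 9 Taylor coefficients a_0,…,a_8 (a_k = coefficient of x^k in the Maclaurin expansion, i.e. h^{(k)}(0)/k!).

L = (-8 + 4·x) + (-10 - 8·x + 20·x^2)·Dx + (-1 - 3·x + 6·x^2 + 8·x^3)·Dx^2  (order 2).
h: a_k = -7, 11, -27, 83, -283, 1011, -3699, 13731, -51483, …
ICs: h(0) = -7, h′(0) = 11.

f: a_k = -2, -4, 4, -8, 20, -56, 168, -528, 1716, …
g: a_k = 0, -3, 3/2, -1, 3/4, -3/5, 1/2, -3/7, 3/8, …
Sum ⇒ L₀ = lclm(L_f,L_g) in ℚ(x)⟨Dx⟩.
h₀' ⇒ L via d/dx closure of L₀.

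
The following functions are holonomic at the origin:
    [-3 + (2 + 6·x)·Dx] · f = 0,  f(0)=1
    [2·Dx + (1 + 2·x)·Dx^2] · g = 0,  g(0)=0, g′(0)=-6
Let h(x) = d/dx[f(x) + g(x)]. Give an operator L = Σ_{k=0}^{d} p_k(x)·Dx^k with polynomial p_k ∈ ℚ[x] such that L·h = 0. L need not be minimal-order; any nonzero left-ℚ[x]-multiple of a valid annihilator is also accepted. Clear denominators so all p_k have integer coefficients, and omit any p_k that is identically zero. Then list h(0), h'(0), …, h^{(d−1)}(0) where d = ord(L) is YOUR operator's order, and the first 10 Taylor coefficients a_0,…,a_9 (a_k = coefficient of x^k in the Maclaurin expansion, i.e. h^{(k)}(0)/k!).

L = (-6 + 36·x) + (5 + 84·x + 180·x^2)·Dx + (2 + 22·x + 72·x^2 + 72·x^3)·Dx^2  (order 2).
h: a_k = -9/2, 39/4, -303/16, 1131/32, -16071/256, 52377/512, -281235/2048, 331059/4096, 25996809/65536, -315087411/131072, …
ICs: h(0) = -9/2, h′(0) = 39/4.

f: a_k = 1, 3/2, -9/8, 27/16, -405/128, 1701/256, -15309/1024, 72171/2048, -2814669/32768, 14073345/65536, …
g: a_k = 0, -6, 6, -8, 12, -96/5, 32, -384/7, 96, -512/3, …
Weyl lclm of L_f,L_g ⇒ L₀ (ord ≤ 3).
h=h₀': d/dx-closure on L₀ ⇒ L.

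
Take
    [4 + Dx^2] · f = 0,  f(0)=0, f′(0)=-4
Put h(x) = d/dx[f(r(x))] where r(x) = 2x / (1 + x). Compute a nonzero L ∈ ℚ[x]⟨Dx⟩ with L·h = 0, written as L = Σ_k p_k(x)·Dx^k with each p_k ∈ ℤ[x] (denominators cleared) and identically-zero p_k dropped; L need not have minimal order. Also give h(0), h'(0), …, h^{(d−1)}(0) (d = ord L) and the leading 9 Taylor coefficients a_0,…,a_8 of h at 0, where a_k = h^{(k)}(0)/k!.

L = (22 + 12·x + 6·x^2) + (6 + 18·x + 18·x^2 + 6·x^3)·Dx + (1 + 4·x + 6·x^2 + 4·x^3 + x^4)·Dx^2  (order 2).
h: a_k = -8, 16, 40, -224, 1544/3, -720, 19688/45, 40256/45, -240824/63, …
ICs: h(0) = -8, h′(0) = 16.

f: a_k = 0, -4, 0, 8/3, 0, -8/15, 0, 16/315, 0, …
L₀ from L_f via x↦r, Dx↦r'^{-1}Dx.
Differentiate: ansatz ord ≤ ord L₀ ⇒ L.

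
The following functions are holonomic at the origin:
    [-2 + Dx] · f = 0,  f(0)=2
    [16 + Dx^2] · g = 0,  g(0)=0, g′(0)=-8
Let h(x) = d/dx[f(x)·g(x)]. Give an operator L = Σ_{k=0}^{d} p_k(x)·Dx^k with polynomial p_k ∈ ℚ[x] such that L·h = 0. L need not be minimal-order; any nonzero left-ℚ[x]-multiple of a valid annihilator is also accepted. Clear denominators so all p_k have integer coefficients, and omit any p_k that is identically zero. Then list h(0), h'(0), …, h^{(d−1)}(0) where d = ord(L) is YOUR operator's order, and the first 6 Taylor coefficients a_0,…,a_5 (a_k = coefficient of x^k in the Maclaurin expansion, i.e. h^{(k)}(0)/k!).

L = 20 - 4·Dx + Dx^2  (order 2).
h: a_k = -16, -64, 32, 256, 608/3, -1408/15, …
ICs: h(0) = -16, h′(0) = -64.

f: a_k = 2, 4, 4, 8/3, 4/3, 8/15, …
g: a_k = 0, -8, 0, 64/3, 0, -256/15, …
h₀=f·g: eliminate ⇒ L₀, order ≤ 1·2.
Differentiate: ansatz ord ≤ ord L₀ ⇒ L.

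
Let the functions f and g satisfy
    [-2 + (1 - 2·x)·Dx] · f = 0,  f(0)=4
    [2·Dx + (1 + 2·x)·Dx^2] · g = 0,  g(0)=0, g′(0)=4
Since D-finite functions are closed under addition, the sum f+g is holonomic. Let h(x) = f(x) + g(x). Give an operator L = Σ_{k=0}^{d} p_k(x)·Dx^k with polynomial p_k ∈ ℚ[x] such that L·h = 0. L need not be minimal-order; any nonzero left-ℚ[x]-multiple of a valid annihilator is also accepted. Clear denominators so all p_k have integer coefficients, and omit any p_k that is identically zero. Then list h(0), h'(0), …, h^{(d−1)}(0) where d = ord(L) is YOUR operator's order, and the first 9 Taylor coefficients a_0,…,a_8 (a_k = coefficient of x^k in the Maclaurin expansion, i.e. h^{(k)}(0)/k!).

L = (40 + 16·x)·Dx + (8 + 64·x + 32·x^2)·Dx^2 + (-3 - 2·x + 12·x^2 + 8·x^3)·Dx^3  (order 3).
h: a_k = 4, 12, 12, 112/3, 56, 704/5, 704/3, 3840/7, 960, …
ICs: h(0) = 4, h′(0) = 12, h′′(0) = 24.

f: a_k = 4, 8, 16, 32, 64, 128, 256, 512, 1024, …
g: a_k = 0, 4, -4, 16/3, -8, 64/5, -64/3, 256/7, -64, …
Weyl lclm of L_f,L_g ⇒ L₀ (ord ≤ 3).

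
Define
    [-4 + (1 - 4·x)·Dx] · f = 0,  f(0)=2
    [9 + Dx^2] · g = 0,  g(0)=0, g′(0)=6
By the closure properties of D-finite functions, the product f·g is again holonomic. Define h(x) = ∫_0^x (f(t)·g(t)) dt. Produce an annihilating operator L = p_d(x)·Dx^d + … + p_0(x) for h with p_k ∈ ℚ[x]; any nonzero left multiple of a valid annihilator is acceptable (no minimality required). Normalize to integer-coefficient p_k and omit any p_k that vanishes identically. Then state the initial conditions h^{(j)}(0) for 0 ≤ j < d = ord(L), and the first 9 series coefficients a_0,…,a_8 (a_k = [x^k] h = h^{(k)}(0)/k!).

L = (-9 + 36·x)·Dx + 8·Dx^2 + (-1 + 4·x)·Dx^3  (order 3).
h: a_k = 0, 0, 6, 16, 87/2, 696/5, 9307/20, 55842/35, 6254061/1120, …
ICs: h(0) = 0, h′(0) = 0, h′′(0) = 12.

f: a_k = 2, 8, 32, 128, 512, 2048, 8192, 32768, 131072, …
g: a_k = 0, 6, 0, -9, 0, 81/20, 0, -243/280, 0, …
L₀ := L_f ⊗_s L_g (sym. prod.), ord ≤ 2.
h=∫₀ˣh₀: take L = L₀·Dx.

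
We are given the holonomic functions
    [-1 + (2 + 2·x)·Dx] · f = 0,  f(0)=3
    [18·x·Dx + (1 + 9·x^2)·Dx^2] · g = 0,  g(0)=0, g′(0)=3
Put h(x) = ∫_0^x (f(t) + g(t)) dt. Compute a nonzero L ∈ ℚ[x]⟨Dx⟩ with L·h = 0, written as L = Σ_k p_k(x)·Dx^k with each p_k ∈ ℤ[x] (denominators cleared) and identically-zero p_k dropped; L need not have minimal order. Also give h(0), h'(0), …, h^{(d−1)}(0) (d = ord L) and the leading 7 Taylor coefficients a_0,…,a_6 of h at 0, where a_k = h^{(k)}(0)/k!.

f: a_k = 3, 3/2, -3/8, 3/16, -15/128, 21/256, -63/1024, …
g: a_k = 0, 3, 0, -9, 0, 243/5, 0, …
Sum ⇒ L₀ = lclm(L_f,L_g) in ℚ(x)⟨Dx⟩.
h=∫h₀ ⇒ L = L₀·Dx.
L = (-36 - 90·x + 972·x^2 + 486·x^3)·Dx^2 + (-75 - 144·x + 1818·x^2 + 3888·x^3 + 1701·x^4)·Dx^3 + (-2 + 70·x + 108·x^2 + 684·x^3 + 1134·x^4 + 486·x^5)·Dx^4  (order 4).
h: a_k = 0, 3, 9/4, -1/8, -141/64, -3/128, 20771/2560, …
ICs: h(0) = 0, h′(0) = 3, h′′(0) = 9/2, h′′′(0) = -3/4.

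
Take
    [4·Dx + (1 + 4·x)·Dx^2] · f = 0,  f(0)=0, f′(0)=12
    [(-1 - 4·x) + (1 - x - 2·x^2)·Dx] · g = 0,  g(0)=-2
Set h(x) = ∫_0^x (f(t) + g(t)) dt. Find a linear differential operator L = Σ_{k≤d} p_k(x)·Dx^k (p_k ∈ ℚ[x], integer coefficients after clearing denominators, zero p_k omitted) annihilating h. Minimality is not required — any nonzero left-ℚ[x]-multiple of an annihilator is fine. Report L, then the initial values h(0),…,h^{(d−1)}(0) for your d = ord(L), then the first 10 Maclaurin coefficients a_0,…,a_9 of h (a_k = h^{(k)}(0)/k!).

f: a_k = 0, 12, -24, 64, -192, 3072/5, -2048, 49152/7, -24576, 262144/3, …
g: a_k = -2, -2, -6, -10, -22, -42, -86, -170, -342, -682, …
Weyl lclm of L_f,L_g ⇒ L₀ (ord ≤ 3).
Integrate: L := L₀·Dx.
L = (-156 - 624·x - 1440·x^2 - 768·x^3 - 768·x^4)·Dx^2 + (1 - 160·x - 1064·x^2 - 1952·x^3 - 1600·x^4 - 1280·x^5)·Dx^3 + (5 + 39·x + 66·x^2 - 80·x^3 - 240·x^4 - 384·x^5 - 256·x^6)·Dx^4  (order 4).
h: a_k = 0, -2, 5, -10, 27/2, -214/5, 477/5, -2134/7, 23981/28, -8306/3, …
ICs: h(0) = 0, h′(0) = -2, h′′(0) = 10, h′′′(0) = -60.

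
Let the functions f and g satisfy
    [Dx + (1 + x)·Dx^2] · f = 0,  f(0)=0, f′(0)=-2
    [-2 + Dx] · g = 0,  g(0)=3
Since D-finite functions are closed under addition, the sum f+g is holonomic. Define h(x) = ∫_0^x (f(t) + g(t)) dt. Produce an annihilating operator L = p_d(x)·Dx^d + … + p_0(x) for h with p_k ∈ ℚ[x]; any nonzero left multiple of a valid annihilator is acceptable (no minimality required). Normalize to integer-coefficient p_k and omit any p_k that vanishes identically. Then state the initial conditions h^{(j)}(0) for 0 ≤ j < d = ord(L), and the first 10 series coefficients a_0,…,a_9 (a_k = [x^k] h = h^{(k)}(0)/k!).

L = (-8 - 4·x)·Dx^2 + (-2 - 8·x - 4·x^2)·Dx^3 + (3 + 5·x + 2·x^2)·Dx^4  (order 4).
h: a_k = 0, 3, 2, 7/3, 5/6, 1/2, 1/15, 3/35, -11/420, 113/3780, …
ICs: h(0) = 0, h′(0) = 3, h′′(0) = 4, h′′′(0) = 14.

f: a_k = 0, -2, 1, -2/3, 1/2, -2/5, 1/3, -2/7, 1/4, -2/9, …
g: a_k = 3, 6, 6, 4, 2, 4/5, 4/15, 8/105, 2/105, 4/945, …
f+g: L₀ = lclm(L_f,L_g), ord ≤ 2+1.
h=∫₀ˣh₀: take L = L₀·Dx.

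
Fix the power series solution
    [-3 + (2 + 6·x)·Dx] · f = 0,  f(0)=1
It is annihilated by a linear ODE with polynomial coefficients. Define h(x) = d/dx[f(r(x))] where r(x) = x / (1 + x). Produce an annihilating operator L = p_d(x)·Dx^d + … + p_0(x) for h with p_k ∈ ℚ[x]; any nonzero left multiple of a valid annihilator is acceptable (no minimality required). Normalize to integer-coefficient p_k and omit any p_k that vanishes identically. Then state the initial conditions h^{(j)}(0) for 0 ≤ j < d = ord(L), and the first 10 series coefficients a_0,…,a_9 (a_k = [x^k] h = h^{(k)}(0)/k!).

f: a_k = 1, 3/2, -9/8, 27/16, -405/128, 1701/256, -15309/1024, 72171/2048, -2814669/32768, 14073345/65536, …
Change of var in L_f (x↦r) gives L₀.
h₀' ⇒ L via d/dx closure of L₀.
L = (-7 - 16·x) + (-2 - 10·x - 8·x^2)·Dx  (order 1).
h: a_k = 3/2, -21/4, 261/16, -1677/32, 45345/256, -318915/512, 4608345/2048, -33903165/4096, 2020675545/65536, -15193591815/131072, …
ICs: h(0) = 3/2.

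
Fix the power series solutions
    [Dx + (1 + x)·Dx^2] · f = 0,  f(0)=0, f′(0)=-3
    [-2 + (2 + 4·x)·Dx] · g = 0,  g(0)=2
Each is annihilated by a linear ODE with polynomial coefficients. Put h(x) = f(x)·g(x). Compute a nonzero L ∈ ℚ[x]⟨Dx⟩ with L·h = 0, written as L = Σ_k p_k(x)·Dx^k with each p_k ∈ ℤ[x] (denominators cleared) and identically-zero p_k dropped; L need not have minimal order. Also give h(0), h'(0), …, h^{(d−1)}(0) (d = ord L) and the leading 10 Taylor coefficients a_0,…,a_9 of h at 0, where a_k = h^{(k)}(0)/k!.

L = (2 + x) + (-1 - 2·x)·Dx + (1 + 5·x + 8·x^2 + 4·x^3)·Dx^2  (order 2).
h: a_k = 0, -6, -3, 4, -5, 131/20, -363/40, 927/70, -2829/140, 43003/1344, …
ICs: h(0) = 0, h′(0) = -6.

f: a_k = 0, -3, 3/2, -1, 3/4, -3/5, 1/2, -3/7, 3/8, -1/3, …
g: a_k = 2, 2, -1, 1, -5/4, 7/4, -21/8, 33/8, -429/64, 715/64, …
f·g: L₀ = L_f ⊗_s L_g, ord ≤ 2·1.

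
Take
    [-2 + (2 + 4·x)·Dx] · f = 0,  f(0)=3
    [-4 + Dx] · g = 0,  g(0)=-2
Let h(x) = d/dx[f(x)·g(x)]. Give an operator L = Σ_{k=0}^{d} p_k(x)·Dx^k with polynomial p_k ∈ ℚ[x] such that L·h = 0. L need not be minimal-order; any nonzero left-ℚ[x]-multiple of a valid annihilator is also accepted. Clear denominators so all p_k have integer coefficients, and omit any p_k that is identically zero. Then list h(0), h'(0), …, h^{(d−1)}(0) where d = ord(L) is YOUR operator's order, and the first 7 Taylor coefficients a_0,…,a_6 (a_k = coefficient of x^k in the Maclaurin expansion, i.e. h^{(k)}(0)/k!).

L = (23 + 80·x + 64·x^2) + (-5 - 18·x - 16·x^2)·Dx  (order 1).
h: a_k = -30, -138, -309, -449, -1949/4, -1643/4, -36047/120, …
ICs: h(0) = -30.

f: a_k = 3, 3, -3/2, 3/2, -15/8, 21/8, -63/16, …
g: a_k = -2, -8, -16, -64/3, -64/3, -256/15, -512/45, …
h₀=f·g: eliminate ⇒ L₀, order ≤ 1·1.
Derive L from L₀ (diff closure).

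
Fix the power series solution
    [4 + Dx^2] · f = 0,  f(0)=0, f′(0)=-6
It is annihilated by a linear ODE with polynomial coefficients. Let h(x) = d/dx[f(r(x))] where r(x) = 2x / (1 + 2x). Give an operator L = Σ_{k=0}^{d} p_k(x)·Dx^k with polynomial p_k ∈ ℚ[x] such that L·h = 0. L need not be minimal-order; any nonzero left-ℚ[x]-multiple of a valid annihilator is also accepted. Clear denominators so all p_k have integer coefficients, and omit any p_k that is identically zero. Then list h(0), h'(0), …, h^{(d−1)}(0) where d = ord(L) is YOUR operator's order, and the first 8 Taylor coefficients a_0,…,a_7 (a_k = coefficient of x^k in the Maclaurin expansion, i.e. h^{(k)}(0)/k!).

L = (40 + 96·x + 96·x^2) + (12 + 72·x + 144·x^2 + 96·x^3)·Dx + (1 + 8·x + 24·x^2 + 32·x^3 + 16·x^4)·Dx^2  (order 2).
h: a_k = -12, 48, -48, -384, 2752, -11520, 565504/15, -1552384/15, …
ICs: h(0) = -12, h′(0) = 48.

f: a_k = 0, -6, 0, 4, 0, -4/5, 0, 8/105, …
L₀ from L_f via x↦r, Dx↦r'^{-1}Dx.
h=h₀': d/dx-closure on L₀ ⇒ L.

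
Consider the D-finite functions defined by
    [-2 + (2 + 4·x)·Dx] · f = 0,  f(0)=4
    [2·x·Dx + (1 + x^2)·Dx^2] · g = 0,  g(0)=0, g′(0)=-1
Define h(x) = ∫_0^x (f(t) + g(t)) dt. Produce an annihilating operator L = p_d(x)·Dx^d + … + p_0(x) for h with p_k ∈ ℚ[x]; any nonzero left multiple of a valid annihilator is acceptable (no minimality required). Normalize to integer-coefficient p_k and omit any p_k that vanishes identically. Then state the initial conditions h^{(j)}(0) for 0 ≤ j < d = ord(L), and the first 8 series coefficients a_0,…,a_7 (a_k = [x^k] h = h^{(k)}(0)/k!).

f: a_k = 4, 4, -2, 2, -5/2, 7/2, -21/4, 33/4, …
g: a_k = 0, -1, 0, 1/3, 0, -1/5, 0, 1/7, …
h₀=f+g: left-lcm gives L₀, ord ≤ 3.
h=∫h₀ ⇒ L = L₀·Dx.
L = (-2 - 10·x + 6·x^2 + 6·x^3)·Dx^2 + (-5 - 8·x - 8·x^2 + 24·x^3 + 21·x^4)·Dx^3 + (-1 + 6·x^2 + 6·x^3 + 7·x^4 + 6·x^5)·Dx^4  (order 4).
h: a_k = 0, 4, 3/2, -2/3, 7/12, -1/2, 11/20, -3/4, …
ICs: h(0) = 0, h′(0) = 4, h′′(0) = 3, h′′′(0) = -4.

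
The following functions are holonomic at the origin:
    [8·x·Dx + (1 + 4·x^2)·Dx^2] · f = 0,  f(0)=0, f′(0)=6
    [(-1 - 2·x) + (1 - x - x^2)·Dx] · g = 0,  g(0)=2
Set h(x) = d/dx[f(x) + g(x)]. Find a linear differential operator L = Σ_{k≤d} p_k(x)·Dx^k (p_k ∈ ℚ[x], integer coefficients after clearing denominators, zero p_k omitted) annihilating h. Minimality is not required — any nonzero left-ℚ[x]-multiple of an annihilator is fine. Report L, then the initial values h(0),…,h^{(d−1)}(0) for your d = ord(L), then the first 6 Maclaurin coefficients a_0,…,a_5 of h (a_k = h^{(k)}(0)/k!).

f: a_k = 0, 6, 0, -8, 0, 96/5, …
g: a_k = 2, 2, 4, 6, 10, 16, …
f+g: L₀ = lclm(L_f,L_g), ord ≤ 2+1.
h=h₀': d/dx-closure on L₀ ⇒ L.
L = (16 - 64·x - 400·x^2 - 576·x^3 - 696·x^4 - 96·x^6) + (-13 - 24·x - 22·x^2 - 204·x^3 - 548·x^4 - 488·x^5 - 48·x^6 - 96·x^7)·Dx + (2 + 5·x + 14·x^2 - 2·x^3 + 13·x^4 - 92·x^5 - 48·x^6 - 16·x^7 - 16·x^8)·Dx^2  (order 2).
h: a_k = 8, 8, -6, 40, 176, 156, …
ICs: h(0) = 8, h′(0) = 8.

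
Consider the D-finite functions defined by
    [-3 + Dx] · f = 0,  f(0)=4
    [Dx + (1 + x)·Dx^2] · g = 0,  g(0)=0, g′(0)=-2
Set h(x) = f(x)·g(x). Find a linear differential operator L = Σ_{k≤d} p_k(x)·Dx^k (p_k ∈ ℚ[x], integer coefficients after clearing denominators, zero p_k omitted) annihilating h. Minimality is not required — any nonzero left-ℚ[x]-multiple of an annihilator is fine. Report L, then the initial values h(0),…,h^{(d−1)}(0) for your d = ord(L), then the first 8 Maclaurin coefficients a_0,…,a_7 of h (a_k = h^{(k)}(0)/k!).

L = (6 + 9·x) + (-5 - 6·x)·Dx + (1 + x)·Dx^2  (order 2).
h: a_k = 0, -8, -20, -80/3, -24, -83/5, -55/6, -152/35, …
ICs: h(0) = 0, h′(0) = -8.

f: a_k = 4, 12, 18, 18, 27/2, 81/10, 81/20, 243/140, …
g: a_k = 0, -2, 1, -2/3, 1/2, -2/5, 1/3, -2/7, …
Product ⇒ symmetric product L₀, ord ≤ 2.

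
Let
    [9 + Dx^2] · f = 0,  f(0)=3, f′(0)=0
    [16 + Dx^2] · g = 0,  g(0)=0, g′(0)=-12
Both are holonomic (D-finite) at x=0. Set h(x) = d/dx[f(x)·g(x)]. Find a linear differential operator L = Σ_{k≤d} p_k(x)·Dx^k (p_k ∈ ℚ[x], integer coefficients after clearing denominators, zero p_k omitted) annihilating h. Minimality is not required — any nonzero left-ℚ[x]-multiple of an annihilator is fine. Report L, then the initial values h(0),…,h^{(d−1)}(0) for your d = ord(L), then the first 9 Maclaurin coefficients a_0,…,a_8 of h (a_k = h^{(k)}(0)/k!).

L = 49 + 50·Dx^2 + Dx^4  (order 4).
h: a_k = -36, 0, 774, 0, -6303/2, 0, 102943/20, 0, -5044201/1120, …
ICs: h(0) = -36, h′(0) = 0, h′′(0) = 1548, h′′′(0) = 0.

f: a_k = 3, 0, -27/2, 0, 81/8, 0, -243/80, 0, 2187/4480, …
g: a_k = 0, -12, 0, 32, 0, -128/5, 0, 1024/105, 0, …
h₀=f·g: eliminate ⇒ L₀, order ≤ 2·2.
Differentiate: ansatz ord ≤ ord L₀ ⇒ L.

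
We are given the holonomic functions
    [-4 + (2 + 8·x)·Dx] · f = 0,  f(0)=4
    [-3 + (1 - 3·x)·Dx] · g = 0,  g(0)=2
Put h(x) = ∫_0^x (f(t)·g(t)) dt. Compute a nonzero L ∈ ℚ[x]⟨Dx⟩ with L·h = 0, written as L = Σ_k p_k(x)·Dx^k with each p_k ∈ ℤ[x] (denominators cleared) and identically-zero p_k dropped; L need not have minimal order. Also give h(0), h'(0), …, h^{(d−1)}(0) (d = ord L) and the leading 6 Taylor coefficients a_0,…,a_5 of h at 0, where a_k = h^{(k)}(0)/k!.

L = (5 + 6·x)·Dx + (-1 - x + 12·x^2)·Dx^2  (order 2).
h: a_k = 0, 8, 20, 104/3, 86, 952/5, …
ICs: h(0) = 0, h′(0) = 8.

f: a_k = 4, 8, -8, 16, -40, 112, …
g: a_k = 2, 6, 18, 54, 162, 486, …
Sym-product of L_f,L_g gives L₀ (≤ ord 1).
∫: right-multiply L₀ by Dx.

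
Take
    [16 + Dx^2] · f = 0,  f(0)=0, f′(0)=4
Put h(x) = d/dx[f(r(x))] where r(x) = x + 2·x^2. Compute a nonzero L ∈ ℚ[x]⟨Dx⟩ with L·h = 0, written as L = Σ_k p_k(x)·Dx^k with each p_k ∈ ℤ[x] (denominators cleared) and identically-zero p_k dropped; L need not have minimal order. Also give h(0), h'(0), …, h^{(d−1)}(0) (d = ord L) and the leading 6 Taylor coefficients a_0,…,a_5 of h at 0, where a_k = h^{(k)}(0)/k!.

f: a_k = 0, 4, 0, -32/3, 0, 128/15, …
f∘r: x↦r, Dx↦Dx/r' in L_f ⇒ L₀.
Derive L from L₀ (diff closure).
L = (64 + 256·x + 1536·x^2 + 4096·x^3 + 4096·x^4) + (-12 - 48·x)·Dx + (1 + 8·x + 16·x^2)·Dx^2  (order 2).
h: a_k = 4, 16, -32, -256, -1792/3, 0, …
ICs: h(0) = 4, h′(0) = 16.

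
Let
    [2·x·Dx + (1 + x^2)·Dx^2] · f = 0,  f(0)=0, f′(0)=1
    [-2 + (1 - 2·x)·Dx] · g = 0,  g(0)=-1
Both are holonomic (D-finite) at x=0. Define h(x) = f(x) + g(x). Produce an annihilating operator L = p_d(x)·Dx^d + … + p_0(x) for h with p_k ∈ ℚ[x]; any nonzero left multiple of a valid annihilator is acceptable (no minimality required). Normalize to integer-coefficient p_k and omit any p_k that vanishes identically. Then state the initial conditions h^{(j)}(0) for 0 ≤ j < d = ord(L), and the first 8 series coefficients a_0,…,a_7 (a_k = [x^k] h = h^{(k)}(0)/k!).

f: a_k = 0, 1, 0, -1/3, 0, 1/5, 0, -1/7, …
g: a_k = -1, -2, -4, -8, -16, -32, -64, -128, …
Sum ⇒ L₀ = lclm(L_f,L_g) in ℚ(x)⟨Dx⟩.
L = (4 - 32·x - 12·x^2)·Dx + (-13 + 4·x - 25·x^2 - 12·x^3)·Dx^2 + (2 - 3·x - 3·x^3 - 2·x^4)·Dx^3  (order 3).
h: a_k = -1, -1, -4, -25/3, -16, -159/5, -64, -897/7, …
ICs: h(0) = -1, h′(0) = -1, h′′(0) = -8.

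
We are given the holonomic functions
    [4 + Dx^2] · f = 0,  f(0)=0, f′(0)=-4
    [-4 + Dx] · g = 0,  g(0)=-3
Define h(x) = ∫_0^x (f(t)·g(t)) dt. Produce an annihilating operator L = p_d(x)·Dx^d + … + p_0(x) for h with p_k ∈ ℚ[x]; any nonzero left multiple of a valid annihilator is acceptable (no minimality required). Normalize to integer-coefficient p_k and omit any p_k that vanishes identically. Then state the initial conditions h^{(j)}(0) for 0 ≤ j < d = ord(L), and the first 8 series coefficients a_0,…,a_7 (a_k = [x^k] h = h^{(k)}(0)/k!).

L = 20·Dx - 8·Dx^2 + Dx^3  (order 3).
h: a_k = 0, 0, 6, 16, 22, 96/5, 164/15, 352/105, …
ICs: h(0) = 0, h′(0) = 0, h′′(0) = 12.

f: a_k = 0, -4, 0, 8/3, 0, -8/15, 0, 16/315, …
g: a_k = -3, -12, -24, -32, -32, -128/5, -256/15, -1024/105, …
Product ⇒ symmetric product L₀, ord ≤ 2.
Integrate: L := L₀·Dx.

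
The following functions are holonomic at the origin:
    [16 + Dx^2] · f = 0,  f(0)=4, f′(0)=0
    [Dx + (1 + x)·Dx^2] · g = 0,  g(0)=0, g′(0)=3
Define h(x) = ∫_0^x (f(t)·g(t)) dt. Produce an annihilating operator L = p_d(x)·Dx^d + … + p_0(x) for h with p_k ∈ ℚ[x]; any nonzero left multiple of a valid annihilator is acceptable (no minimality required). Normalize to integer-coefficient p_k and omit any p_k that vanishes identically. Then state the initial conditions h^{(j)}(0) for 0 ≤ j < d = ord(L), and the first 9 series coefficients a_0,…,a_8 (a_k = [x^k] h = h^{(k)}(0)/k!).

L = (15072 + 62976·x + 97024·x^2 + 65536·x^3 + 16384·x^4)·Dx + (1984 + 6080·x + 6144·x^2 + 2048·x^3)·Dx^2 + (1950 + 8000·x + 12192·x^2 + 8192·x^3 + 2048·x^4)·Dx^3 + (124 + 380·x + 384·x^2 + 128·x^3)·Dx^4 + (63 + 254·x + 383·x^2 + 256·x^3 + 64·x^4)·Dx^5  (order 5).
h: a_k = 0, 0, 6, -2, -23, 9, 82/5, -6, -377/70, …
ICs: h(0) = 0, h′(0) = 0, h′′(0) = 12, h′′′(0) = -12, h′′′′(0) = -552.

f: a_k = 4, 0, -32, 0, 128/3, 0, -1024/45, 0, 2048/315, …
g: a_k = 0, 3, -3/2, 1, -3/4, 3/5, -1/2, 3/7, -3/8, …
Sym-product of L_f,L_g gives L₀ (≤ ord 4).
h=∫₀ˣh₀: take L = L₀·Dx.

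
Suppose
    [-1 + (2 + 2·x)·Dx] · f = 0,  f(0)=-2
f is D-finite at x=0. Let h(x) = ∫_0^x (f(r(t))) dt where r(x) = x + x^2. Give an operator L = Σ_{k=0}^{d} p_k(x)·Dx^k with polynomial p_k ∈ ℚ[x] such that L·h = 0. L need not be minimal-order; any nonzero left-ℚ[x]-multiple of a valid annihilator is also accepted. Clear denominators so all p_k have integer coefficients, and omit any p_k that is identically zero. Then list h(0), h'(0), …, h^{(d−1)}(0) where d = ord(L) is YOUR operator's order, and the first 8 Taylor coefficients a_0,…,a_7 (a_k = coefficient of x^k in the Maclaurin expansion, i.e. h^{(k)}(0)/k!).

L = (-1 - 2·x)·Dx + (2 + 2·x + 2·x^2)·Dx^2  (order 2).
h: a_k = 0, -2, -1/2, -1/4, 3/32, -3/320, -5/256, 57/3584, …
ICs: h(0) = 0, h′(0) = -2.

f: a_k = -2, -1, 1/4, -1/8, 5/64, -7/128, 21/512, -33/1024, …
h₀=f(r): pull back L_f along r ⇒ L₀.
h=∫h₀ ⇒ L = L₀·Dx.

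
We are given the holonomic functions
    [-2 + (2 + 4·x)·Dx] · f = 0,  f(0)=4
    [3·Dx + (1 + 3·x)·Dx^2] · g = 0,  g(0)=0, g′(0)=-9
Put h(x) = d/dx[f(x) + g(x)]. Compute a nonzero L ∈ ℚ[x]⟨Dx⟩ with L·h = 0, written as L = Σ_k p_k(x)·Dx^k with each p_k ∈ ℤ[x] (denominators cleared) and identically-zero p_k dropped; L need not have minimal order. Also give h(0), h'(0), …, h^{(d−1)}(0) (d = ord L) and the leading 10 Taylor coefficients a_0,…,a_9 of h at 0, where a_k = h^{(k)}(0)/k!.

L = (9 + 9·x) + (15 + 54·x + 45·x^2)·Dx + (2 + 13·x + 27·x^2 + 18·x^3)·Dx^2  (order 2).
h: a_k = -5, 23, -75, 233, -1423/2, 4311/2, -26013/4, 78303/4, -1883133/32, 5656549/32, …
ICs: h(0) = -5, h′(0) = 23.

f: a_k = 4, 4, -2, 2, -5/2, 7/2, -21/4, 33/4, -429/32, 715/32, …
g: a_k = 0, -9, 27/2, -27, 243/4, -729/5, 729/2, -6561/7, 19683/8, -6561, …
h₀=f+g: left-lcm gives L₀, ord ≤ 3.
h=h₀': d/dx-closure on L₀ ⇒ L.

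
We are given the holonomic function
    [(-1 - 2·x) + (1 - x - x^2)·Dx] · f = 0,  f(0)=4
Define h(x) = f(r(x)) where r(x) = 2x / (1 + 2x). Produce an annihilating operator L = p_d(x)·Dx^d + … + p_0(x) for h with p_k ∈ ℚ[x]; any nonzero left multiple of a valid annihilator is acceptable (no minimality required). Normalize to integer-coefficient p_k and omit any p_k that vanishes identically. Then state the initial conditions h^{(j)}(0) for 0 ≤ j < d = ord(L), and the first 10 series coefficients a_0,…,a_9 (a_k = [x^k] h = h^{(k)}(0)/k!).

f: a_k = 4, 4, 8, 12, 20, 32, 52, 84, 136, 220, …
Change of var in L_f (x↦r) gives L₀.
L = (2 + 12·x) + (-1 - 4·x + 8·x^3)·Dx  (order 1).
h: a_k = 4, 8, 16, 0, 64, -128, 512, -1536, 5120, -16384, …
ICs: h(0) = 4.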